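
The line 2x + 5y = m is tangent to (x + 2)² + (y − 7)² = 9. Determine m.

m = 31 ± 3√29

For a tangent, require d(centre, line) = r = 3.
|2·(−2) + 5·7 − m| / √29 = 3
|m − (31)| = 3√29.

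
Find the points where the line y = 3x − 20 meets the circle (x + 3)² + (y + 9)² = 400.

(−3, −29) and (9, 7)

Express y = 3x − 20 and substitute into the circle:
10x² − 60x − 270 = 0  ⟹  x² − 6x − 27 = 0
x = 9 or x = −3, giving (9, 7) and (−3, −29).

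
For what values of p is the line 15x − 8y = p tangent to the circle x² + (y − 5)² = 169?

The line touches the circle iff its distance from (0, 5) is 13:
|15·0 − 8·5 − p| / √289 = 13
|p − (−40)| = 13·17, so p = 181 or p = −261.

p = −261 or p = 181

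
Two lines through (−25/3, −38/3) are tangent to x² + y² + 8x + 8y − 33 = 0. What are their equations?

Write the tangent as mx − y + (−38/3 − m·(−25/3)) = 0 and set its distance from the centre to √65:
[m·(13/3) − (26/3)]² = 65(m² + 1)
32m² + 52m − 7 = 0, so m = 1/8 or m = −7/4.
Through (−25/3, −38/3) these give x − 8y = 93 and 7x + 4y = −109.

x − 8y = 93 and 7x + 4y = −109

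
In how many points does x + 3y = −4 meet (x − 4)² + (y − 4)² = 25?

0

Substituting the line into the circle gives 10x² − 40x + 175 = 0.
Discriminant = (−40)² − 4·10·(175) = −5400 < 0.
No real roots: the line does not meet the circle.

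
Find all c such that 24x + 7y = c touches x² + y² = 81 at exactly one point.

c = −225 or c = 225

For a tangent, require d(centre, line) = r = 9.
|24·0 + 7·0 − c| / √625 = 9
|c| = 9·25, so c = 225 or c = −225.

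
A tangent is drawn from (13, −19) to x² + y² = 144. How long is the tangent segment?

√386

With centre O = (0, 0), |OP|² = 530 and r² = 144.
The tangent meets the radius at right angles, so tangent² = |PO|² − r² = 530 − 144 = 386.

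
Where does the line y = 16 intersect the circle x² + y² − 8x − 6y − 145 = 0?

From the line, y = 16. Substituting:
x² − 8x + 15 = 0
x = 5 or x = 3, giving (5, 16) and (3, 16).

(3, 16) and (5, 16)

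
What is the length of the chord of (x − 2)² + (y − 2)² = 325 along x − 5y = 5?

From the line, y = (−5 + x)/5. Substituting:
26x² − 130x − 7800 = 0  ⟹  x² − 5x − 300 = 0
x = 20 or x = −15, giving (20, 3) and (−15, −4).
|(20, 3) − (−15, −4)| = √((35)² + (7)²) = 7√26.

7√26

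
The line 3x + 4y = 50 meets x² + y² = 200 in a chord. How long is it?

20

The distance from (0, 0) to the line is 50/√25, and r² = 200.
Half the chord is √(r² − d²) = √(100), so the full chord is 20.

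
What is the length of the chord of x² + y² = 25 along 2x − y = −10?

2√5

Centre (0, 0), r² = 25. Perpendicular distance d from centre to line = |10| / √5 = 10/√5.
Half the chord is √(r² − d²) = √(5), so the full chord is 2√5.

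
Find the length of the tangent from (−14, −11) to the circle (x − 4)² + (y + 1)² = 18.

The centre is (4, −1) and r = 3√2. The square of the distance from P to the centre is 324 + 100 = 424.
The tangent meets the radius at right angles, so tangent² = |PO|² − r² = 424 − 18 = 406.

√406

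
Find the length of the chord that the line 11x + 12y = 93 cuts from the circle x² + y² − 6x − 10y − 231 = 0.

Centre (3, 5), r² = 265. Perpendicular distance d from centre to line = |0| / √265 = 0/√265.
Half the chord is √(r² − d²) = √(265), so the full chord is 2√265.

2√265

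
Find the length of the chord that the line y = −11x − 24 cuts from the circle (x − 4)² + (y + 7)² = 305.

The distance from (4, −7) to the line is 61/√122, and r² = 305.
Chord = 2√(r² − d²) = 2·√(549/2) = 3√122.

3√122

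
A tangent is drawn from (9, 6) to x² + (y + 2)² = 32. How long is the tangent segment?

√113

Centre (0, −2), r² = 32. |PO|² = (9)² + (8)² = 145.
The tangent meets the radius at right angles, so tangent² = |PO|² − r² = 145 − 32 = 113.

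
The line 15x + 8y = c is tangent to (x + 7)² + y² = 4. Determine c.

c = −139 or c = −71

For a tangent, require d(centre, line) = r = 2.
|15·(−7) + 8·0 − c| / √289 = 2
|c − (−105)| = 2·17, so c = −71 or c = −139.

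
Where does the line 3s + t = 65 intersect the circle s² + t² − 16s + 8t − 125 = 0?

Substitute t = −3s + 65:
10s² − 430s + 4620 = 0  ⟹  s² − 43s + 462 = 0
s = 22 or s = 21, giving (22, −1) and (21, 2).

(21, 2) and (22, −1)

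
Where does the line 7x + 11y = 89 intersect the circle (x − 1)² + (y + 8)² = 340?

Substitute y = (89 − 7x)/11:
170x² − 2720x − 9690 = 0  ⟹  x² − 16x − 57 = 0
x = 19 or x = −3, giving (19, −4) and (−3, 10).

(−3, 10) and (19, −4)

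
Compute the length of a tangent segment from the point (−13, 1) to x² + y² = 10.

Centre (0, 0), r² = 10. |PO|² = (−13)² + (1)² = 170.
By the tangent–radius right angle, tangent length = √(|PO|² − r²) = √160 = 4√10.

4√10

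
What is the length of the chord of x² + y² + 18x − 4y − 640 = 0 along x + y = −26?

33√2

Express y = −x − 26 and substitute into the circle:
2x² + 74x + 140 = 0  ⟹  x² + 37x + 70 = 0
x = −2 or x = −35, giving (−2, −24) and (−35, 9).
Chord length = distance between (−2, −24) and (−35, 9) = √2178 = 33√2.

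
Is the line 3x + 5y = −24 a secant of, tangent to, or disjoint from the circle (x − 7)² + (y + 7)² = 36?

d² = (3·7 + 5·(−7) − (−24))²/34 = 50/17; r² = 36.
Since d² < r², the line cuts the circle twice.

secant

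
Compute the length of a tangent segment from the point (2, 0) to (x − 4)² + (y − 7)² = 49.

2

Centre (4, 7), r² = 49. |PO|² = (−2)² + (−7)² = 53.
Power of the point: PT² = |PO|² − r² = 4, so PT = 2.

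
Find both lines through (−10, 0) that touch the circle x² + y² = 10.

Write the tangent as mx − y + (0 − m·(−10)) = 0 and set its distance from the centre to √10:
(10m − (0))² = 10(m² + 1)
9m² − 1 = 0, so m = 1/3 or m = −1/3.
With m = 1/3: x − 3y = −10. With m = −1/3: x + 3y = −10.

x − 3y = −10 and x + 3y = −10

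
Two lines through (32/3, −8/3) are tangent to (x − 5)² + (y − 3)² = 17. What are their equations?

A line y − (−8/3) = m(x − (32/3)) is tangent when its distance from (5, 3) is √17:
[m·(−17/3) − (17/3)]² = 17(m² + 1)
4m² + 17m + 4 = 0, so m = −4 or m = −1/4.
With m = −4: 4x + y = 40. With m = −1/4: x + 4y = 0.

4x + y = 40 and x + 4y = 0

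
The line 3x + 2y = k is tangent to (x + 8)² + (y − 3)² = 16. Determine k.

k = −18 ± 4√13

For a tangent, require d(centre, line) = r = 4.
|3·(−8) + 2·3 − k| / √13 = 4
|k − (−18)| = 4√13.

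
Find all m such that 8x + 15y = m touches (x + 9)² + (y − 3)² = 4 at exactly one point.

m = −61 or m = 7

The line touches the circle iff its distance from (−9, 3) is 2:
|8·(−9) + 15·3 − m| / √289 = 2
|m − (−27)| = 2·17, so m = 7 or m = −61.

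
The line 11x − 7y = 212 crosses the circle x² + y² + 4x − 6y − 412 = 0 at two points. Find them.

From the line, y = (−212 + 11x)/7. Substituting:
170x² − 4930x + 33660 = 0  ⟹  x² − 29x + 198 = 0
x = 18 or x = 11, giving (18, −2) and (11, −13).

(11, −13) and (18, −2)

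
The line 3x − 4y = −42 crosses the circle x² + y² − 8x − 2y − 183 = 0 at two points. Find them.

Express y = (42 + 3x)/4 and substitute into the circle:
25x² + 100x − 1500 = 0  ⟹  x² + 4x − 60 = 0
x = 6 or x = −10, giving (6, 15) and (−10, 3).

(−10, 3) and (6, 15)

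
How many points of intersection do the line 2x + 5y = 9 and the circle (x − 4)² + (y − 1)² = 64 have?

2

Centre (4, 1), r² = 64. Distance² from centre to line = (4)²/29 = 16/29.
Since d² < r², the line cuts the circle twice.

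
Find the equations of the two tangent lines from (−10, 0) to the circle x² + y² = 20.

Let a tangent through (−10, 0) have slope m. Its distance from (0, 0) must equal 2√5:
(10m − (0))² = 20(m² + 1)
4m² − 1 = 0, so m = −1/2 or m = 1/2.
Through (−10, 0) these give x + 2y = −10 and x − 2y = −10.

x + 2y = −10 and x − 2y = −10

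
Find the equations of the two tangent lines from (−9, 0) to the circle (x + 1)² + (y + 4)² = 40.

Let a tangent through (−9, 0) have slope m. Its distance from (−1, −4) must equal 2√10:
(8m − (−4))² = 40(m² + 1)
3m² + 8m − 3 = 0, so m = 1/3 or m = −3.
With m = 1/3: x − 3y = −9. With m = −3: 3x + y = −27.

x − 3y = −9 and 3x + y = −27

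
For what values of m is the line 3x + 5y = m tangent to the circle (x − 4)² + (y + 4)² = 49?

For a tangent, require d(centre, line) = r = 7.
|3·4 + 5·(−4) − m| / √34 = 7
|m − (−8)| = 7√34.

m = −8 ± 7√34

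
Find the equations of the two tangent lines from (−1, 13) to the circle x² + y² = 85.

6x + 7y = 85 and 7x − 6y = −85

Write the tangent as mx − y + (13 − m·(−1)) = 0 and set its distance from the centre to √85:
(1m − (−13))² = 85(m² + 1)
42m² − 13m − 42 = 0, so m = −6/7 or m = 7/6.
Through (−1, 13) these give 6x + 7y = 85 and 7x − 6y = −85.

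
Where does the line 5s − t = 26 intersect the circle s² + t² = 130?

(3, −11) and (7, 9)

From the line, t = 5s − 26. Substituting:
26s² − 260s + 546 = 0  ⟹  s² − 10s + 21 = 0
s = 7 or s = 3, giving (7, 9) and (3, −11).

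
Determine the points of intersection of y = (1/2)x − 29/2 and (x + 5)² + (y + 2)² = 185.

From the line, y = (−29 + x)/2. Substituting:
5x² − 10x − 15 = 0  ⟹  x² − 2x − 3 = 0
x = 3 or x = −1, giving (3, −13) and (−1, −15).

(−1, −15) and (3, −13)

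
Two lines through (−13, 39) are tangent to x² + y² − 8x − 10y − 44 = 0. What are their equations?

Write the tangent as mx − y + (39 − m·(−13)) = 0 and set its distance from the centre to √85:
(17m − (−34))² = 85(m² + 1)
12m² + 68m + 63 = 0, so m = −9/2 or m = −7/6.
With m = −9/2: 9x + 2y = −39. With m = −7/6: 7x + 6y = 143.

9x + 2y = −39 and 7x + 6y = 143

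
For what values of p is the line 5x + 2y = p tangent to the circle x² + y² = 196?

Tangency holds when the distance from the centre (0, 0) to the line equals the radius 14:
|5·0 + 2·0 − p| / √29 = 14
|p| = 14√29.

p = ±14√29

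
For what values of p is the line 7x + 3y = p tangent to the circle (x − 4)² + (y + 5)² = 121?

For a tangent, require d(centre, line) = r = 11.
|7·4 + 3·(−5) − p| / √58 = 11
|p − (13)| = 11√58.

p = 13 ± 11√58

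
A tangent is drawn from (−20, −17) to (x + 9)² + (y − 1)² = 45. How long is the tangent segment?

The centre is (−9, 1) and r = 3√5. The square of the distance from P to the centre is 121 + 324 = 445.
The tangent meets the radius at right angles, so tangent² = |PO|² − r² = 445 − 45 = 400.

20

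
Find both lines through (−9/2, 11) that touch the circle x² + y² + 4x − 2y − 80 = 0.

Let a tangent through (−9/2, 11) have slope m. Its distance from (−2, 1) must equal √85:
[m·(5/2) − (−10)]² = 85(m² + 1)
63m² − 40m − 12 = 0, so m = −2/9 or m = 6/7.
Through (−9/2, 11) these give 2x + 9y = 90 and 6x − 7y = −104.

2x + 9y = 90 and 6x − 7y = −104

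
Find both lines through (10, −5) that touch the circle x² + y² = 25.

Write the tangent as mx − y + (−5 − m·(10)) = 0 and set its distance from the centre to 5:
(−10m − (5))² = 25(m² + 1)
3m² + 4m = 0, so m = 0 or m = −4/3.
Through (10, −5) these give y = −5 and 4x + 3y = 25.

y = −5 and 4x + 3y = 25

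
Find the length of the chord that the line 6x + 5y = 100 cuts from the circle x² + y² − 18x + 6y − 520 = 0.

The distance from (9, −3) to the line is 61/√61, and r² = 610.
Chord = 2√(r² − d²) = 2·√(549) = 6√61.

6√61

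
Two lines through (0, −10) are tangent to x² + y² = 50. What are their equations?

x − y = 10 and x + y = −10

Write the tangent as mx − y + (−10 − m·(0)) = 0 and set its distance from the centre to 5√2:
(0m − (10))² = 50(m² + 1)
m² − 1 = 0, so m = 1 or m = −1.
With m = 1: x − y = 10. With m = −1: x + y = −10.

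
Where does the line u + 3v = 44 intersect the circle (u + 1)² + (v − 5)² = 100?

(−1, 15) and (5, 13)

Express v = (44 − u)/3 and substitute into the circle:
10u² − 40u − 50 = 0  ⟹  u² − 4u − 5 = 0
u = 5 or u = −1, giving (5, 13) and (−1, 15).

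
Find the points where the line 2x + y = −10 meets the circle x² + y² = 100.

(−8, 6) and (0, −10)

From the line, y = −2x − 10. Substituting:
5x² + 40x = 0  ⟹  x² + 8x = 0
x = 0 or x = −8, giving (0, −10) and (−8, 6).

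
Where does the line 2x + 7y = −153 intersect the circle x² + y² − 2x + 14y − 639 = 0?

Substitute y = (−153 − 2x)/7:
53x² + 318x − 22896 = 0  ⟹  x² + 6x − 432 = 0
x = 18 or x = −24, giving (18, −27) and (−24, −15).

(−24, −15) and (18, −27)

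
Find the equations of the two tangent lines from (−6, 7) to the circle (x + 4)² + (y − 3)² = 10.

3x − y = −25 and x + 3y = 15

Write the tangent as mx − y + (7 − m·(−6)) = 0 and set its distance from the centre to √10:
[m·(2) − (−4)]² = 10(m² + 1)
3m² − 8m − 3 = 0, so m = 3 or m = −1/3.
Through (−6, 7) these give 3x − y = −25 and x + 3y = 15.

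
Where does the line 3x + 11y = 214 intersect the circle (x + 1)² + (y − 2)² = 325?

(−2, 20) and (9, 17)

Substitute y = (214 − 3x)/11:
130x² − 910x − 2340 = 0  ⟹  x² − 7x − 18 = 0
x = 9 or x = −2, giving (9, 17) and (−2, 20).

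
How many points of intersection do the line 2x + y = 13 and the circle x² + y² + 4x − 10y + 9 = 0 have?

Centre (−2, 5), r² = 20. Distance² from centre to line = (−12)²/5 = 144/5.
Since d² > r², the line lies outside the circle.

0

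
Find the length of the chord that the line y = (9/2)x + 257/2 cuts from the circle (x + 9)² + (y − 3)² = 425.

2√85

Centre (−9, 3), r² = 425. Perpendicular distance d from centre to line = |170| / √85 = 170/√85.
Half the chord is √(r² − d²) = √(85), so the full chord is 2√85.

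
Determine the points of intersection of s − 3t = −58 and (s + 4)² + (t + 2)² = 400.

Substitute t = (58 + s)/3:
10s² + 200s + 640 = 0  ⟹  s² + 20s + 64 = 0
s = −4 or s = −16, giving (−4, 18) and (−16, 14).

(−16, 14) and (−4, 18)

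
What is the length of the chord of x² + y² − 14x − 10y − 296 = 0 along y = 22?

18

Centre (7, 5), r² = 370. Perpendicular distance d from centre to line = |−17| / √1 = 17.
Half the chord is √(r² − d²) = √(81), so the full chord is 18.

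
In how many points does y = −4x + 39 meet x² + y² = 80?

0

Substituting the line into the circle gives 17x² − 312x + 1441 = 0.
Δ = 97344 − 97988 = −644.
No real roots: the line does not meet the circle.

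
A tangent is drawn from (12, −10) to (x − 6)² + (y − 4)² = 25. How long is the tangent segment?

3√23

The centre is (6, 4) and r = 5. The square of the distance from P to the centre is 36 + 196 = 232.
By the tangent–radius right angle, tangent length = √(|PO|² − r²) = √207 = 3√23.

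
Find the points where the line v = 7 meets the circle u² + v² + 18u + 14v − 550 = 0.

(−31, 7) and (13, 7)

Express v = 7 and substitute into the circle:
u² + 18u − 403 = 0
u = 13 or u = −31, giving (13, 7) and (−31, 7).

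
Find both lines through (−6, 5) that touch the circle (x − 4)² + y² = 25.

Let a tangent through (−6, 5) have slope m. Its distance from (4, 0) must equal 5:
(10m − (−5))² = 25(m² + 1)
3m² + 4m = 0, so m = −4/3 or m = 0.
With m = −4/3: 4x + 3y = −9. With m = 0: y = 5.

4x + 3y = −9 and y = 5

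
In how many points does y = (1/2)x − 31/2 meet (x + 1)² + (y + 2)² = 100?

Substituting the line into the circle gives 5x² − 46x + 333 = 0.
Discriminant = (−46)² − 4·5·(333) = −4544 < 0.
No real roots: the line does not meet the circle.

0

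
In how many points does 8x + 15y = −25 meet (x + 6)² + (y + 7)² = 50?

0

Substituting the line into the circle gives 289x² + 1420x + 3250 = 0.
Discriminant = (1420)² − 4·289·(3250) = −1740600 < 0.
No real roots: the line does not meet the circle.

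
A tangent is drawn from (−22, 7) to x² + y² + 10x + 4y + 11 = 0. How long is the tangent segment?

4√22

With centre O = (−5, −2), |OP|² = 370 and r² = 18.
By the tangent–radius right angle, tangent length = √(|PO|² − r²) = √352 = 4√22.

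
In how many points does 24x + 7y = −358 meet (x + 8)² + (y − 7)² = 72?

d² = (24·(−8) + 7·7 − (−358))²/625 = 1849/25; r² = 72.
Since d² > r², the line lies outside the circle.

0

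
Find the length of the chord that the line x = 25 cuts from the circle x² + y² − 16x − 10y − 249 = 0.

The distance from (8, 5) to the line is 17, and r² = 338.
Half the chord is √(r² − d²) = √(49), so the full chord is 14.

14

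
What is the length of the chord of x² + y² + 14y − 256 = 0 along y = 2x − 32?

12√5

Express y = 2x − 32 and substitute into the circle:
5x² − 100x + 320 = 0  ⟹  x² − 20x + 64 = 0
x = 16 or x = 4, giving (16, 0) and (4, −24).
|(16, 0) − (4, −24)| = √((12)² + (24)²) = 12√5.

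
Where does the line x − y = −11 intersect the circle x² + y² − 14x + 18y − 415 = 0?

Express y = x + 11 and substitute into the circle:
2x² + 26x − 96 = 0  ⟹  x² + 13x − 48 = 0
x = 3 or x = −16, giving (3, 14) and (−16, −5).

(−16, −5) and (3, 14)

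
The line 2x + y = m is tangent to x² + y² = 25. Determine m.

For a tangent, require d(centre, line) = r = 5.
|2·0 + 1·0 − m| / √5 = 5
|m| = 5√5.

m = ±5√5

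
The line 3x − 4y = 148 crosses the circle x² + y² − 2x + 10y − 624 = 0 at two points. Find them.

Substitute y = (−148 + 3x)/4:
25x² − 800x + 6000 = 0  ⟹  x² − 32x + 240 = 0
x = 20 or x = 12, giving (20, −22) and (12, −28).

(12, −28) and (20, −22)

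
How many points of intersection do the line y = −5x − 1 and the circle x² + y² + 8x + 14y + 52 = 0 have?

0

Centre (−4, −7), r² = 13. Distance² from centre to line = (−26)²/26 = 26.
Since d² > r², the line lies outside the circle.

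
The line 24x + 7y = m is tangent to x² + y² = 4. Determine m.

m = −50 or m = 50

Tangency holds when the distance from the centre (0, 0) to the line equals the radius 2:
|24·0 + 7·0 − m| / √625 = 2
|m| = 2·25, so m = 50 or m = −50.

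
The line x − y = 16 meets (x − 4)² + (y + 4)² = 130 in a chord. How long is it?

Centre (4, −4), r² = 130. Perpendicular distance d from centre to line = |−8| / √2 = 8/√2.
Chord = 2√(r² − d²) = 2·√(98) = 14√2.

14√2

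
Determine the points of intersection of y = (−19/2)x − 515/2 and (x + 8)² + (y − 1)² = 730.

Substitute y = (−515 − 19x)/2:
365x² + 19710x + 264625 = 0  ⟹  x² + 54x + 725 = 0
x = −25 or x = −29, giving (−25, −20) and (−29, 18).

(−29, 18) and (−25, −20)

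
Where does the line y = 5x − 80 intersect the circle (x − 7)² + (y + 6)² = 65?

Express y = 5x − 80 and substitute into the circle:
26x² − 754x + 5460 = 0  ⟹  x² − 29x + 210 = 0
x = 15 or x = 14, giving (15, −5) and (14, −10).

(14, −10) and (15, −5)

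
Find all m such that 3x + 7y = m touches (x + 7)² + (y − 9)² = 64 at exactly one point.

Tangency holds when the distance from the centre (−7, 9) to the line equals the radius 8:
|3·(−7) + 7·9 − m| / √58 = 8
|m − (42)| = 8√58.

m = 42 ± 8√58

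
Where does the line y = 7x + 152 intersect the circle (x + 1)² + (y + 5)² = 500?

(−23, −9) and (−21, 5)

Substitute y = 7x + 152:
50x² + 2200x + 24150 = 0  ⟹  x² + 44x + 483 = 0
x = −21 or x = −23, giving (−21, 5) and (−23, −9).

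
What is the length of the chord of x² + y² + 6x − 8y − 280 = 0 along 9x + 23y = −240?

√610

Substitute y = (−240 − 9x)/23:
610x² + 9150x − 46360 = 0  ⟹  x² + 15x − 76 = 0
x = 4 or x = −19, giving (4, −12) and (−19, −3).
Chord length = distance between (4, −12) and (−19, −3) = √610 = √610.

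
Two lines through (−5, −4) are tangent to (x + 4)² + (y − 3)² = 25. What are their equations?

Let a tangent through (−5, −4) have slope m. Its distance from (−4, 3) must equal 5:
(1m − (7))² = 25(m² + 1)
12m² + 7m − 12 = 0, so m = 3/4 or m = −4/3.
Through (−5, −4) these give 3x − 4y = 1 and 4x + 3y = −32.

3x − 4y = 1 and 4x + 3y = −32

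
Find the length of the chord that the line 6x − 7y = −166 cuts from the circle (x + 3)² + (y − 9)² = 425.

Substitute y = (166 + 6x)/7:
85x² + 1530x − 9775 = 0  ⟹  x² + 18x − 115 = 0
x = 5 or x = −23, giving (5, 28) and (−23, 4).
|(5, 28) − (−23, 4)| = √((28)² + (24)²) = 4√85.

4√85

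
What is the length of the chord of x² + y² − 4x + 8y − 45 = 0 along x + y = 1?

From the line, y = −x + 1. Substituting:
2x² − 14x − 36 = 0  ⟹  x² − 7x − 18 = 0
x = 9 or x = −2, giving (9, −8) and (−2, 3).
|(9, −8) − (−2, 3)| = √((11)² + (−11)²) = 11√2.

11√2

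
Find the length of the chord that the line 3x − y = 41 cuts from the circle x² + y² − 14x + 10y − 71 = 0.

The distance from (7, −5) to the line is 15/√10, and r² = 145.
Chord = 2√(r² − d²) = 2·√(245/2) = 7√10.

7√10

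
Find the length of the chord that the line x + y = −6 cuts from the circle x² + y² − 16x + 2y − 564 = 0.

33√2

The distance from (8, −1) to the line is 13/√2, and r² = 629.
Chord = 2√(r² − d²) = 2·√(1089/2) = 33√2.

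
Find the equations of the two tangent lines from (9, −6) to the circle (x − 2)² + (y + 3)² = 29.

5x + 2y = 33 and 2x − 5y = 48

Let a tangent through (9, −6) have slope m. Its distance from (2, −3) must equal √29:
[m·(−7) − (3)]² = 29(m² + 1)
10m² + 21m − 10 = 0, so m = −5/2 or m = 2/5.
Through (9, −6) these give 5x + 2y = 33 and 2x − 5y = 48.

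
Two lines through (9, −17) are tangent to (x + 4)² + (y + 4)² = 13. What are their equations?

A line y − (−17) = m(x − (9)) is tangent when its distance from (−4, −4) is √13:
(−13m − (13))² = 13(m² + 1)
6m² + 13m + 6 = 0, so m = −3/2 or m = −2/3.
Through (9, −17) these give 3x + 2y = −7 and 2x + 3y = −33.

3x + 2y = −7 and 2x + 3y = −33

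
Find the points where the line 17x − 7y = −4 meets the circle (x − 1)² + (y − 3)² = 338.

(−6, −14) and (8, 20)

Express y = (4 + 17x)/7 and substitute into the circle:
338x² − 676x − 16224 = 0  ⟹  x² − 2x − 48 = 0
x = 8 or x = −6, giving (8, 20) and (−6, −14).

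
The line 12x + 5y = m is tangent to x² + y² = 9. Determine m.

For a tangent, require d(centre, line) = r = 3.
|12·0 + 5·0 − m| / √169 = 3
|m| = 3·13, so m = 39 or m = −39.

m = −39 or m = 39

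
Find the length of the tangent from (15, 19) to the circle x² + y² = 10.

Centre (0, 0), r² = 10. |PO|² = (15)² + (19)² = 586.
By the tangent–radius right angle, tangent length = √(|PO|² − r²) = √576 = 24.

24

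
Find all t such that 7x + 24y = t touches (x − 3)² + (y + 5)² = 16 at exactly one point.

t = −199 or t = 1

For a tangent, require d(centre, line) = r = 4.
|7·3 + 24·(−5) − t| / √625 = 4
|t − (−99)| = 4·25, so t = 1 or t = −199.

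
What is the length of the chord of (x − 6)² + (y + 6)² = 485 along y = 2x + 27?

8√5

From the line, y = 2x + 27. Substituting:
5x² + 120x + 640 = 0  ⟹  x² + 24x + 128 = 0
x = −8 or x = −16, giving (−8, 11) and (−16, −5).
|(−8, 11) − (−16, −5)| = √((8)² + (16)²) = 8√5.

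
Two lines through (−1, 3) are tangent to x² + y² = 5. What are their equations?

Let a tangent through (−1, 3) have slope m. Its distance from (0, 0) must equal √5:
(1m − (−3))² = 5(m² + 1)
2m² − 3m − 2 = 0, so m = 2 or m = −1/2.
With m = 2: 2x − y = −5. With m = −1/2: x + 2y = 5.

2x − y = −5 and x + 2y = 5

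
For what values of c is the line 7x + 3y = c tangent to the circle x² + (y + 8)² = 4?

c = −24 ± 2√58

The line touches the circle iff its distance from (0, −8) is 2:
|7·0 + 3·(−8) − c| / √58 = 2
|c − (−24)| = 2√58.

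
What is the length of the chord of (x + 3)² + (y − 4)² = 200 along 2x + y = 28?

4√5

Centre (−3, 4), r² = 200. Perpendicular distance d from centre to line = |−30| / √5 = 30/√5.
Half the chord is √(r² − d²) = √(20), so the full chord is 4√5.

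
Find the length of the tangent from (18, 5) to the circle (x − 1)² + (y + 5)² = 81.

2√77

Centre (1, −5), r² = 81. |PO|² = (17)² + (10)² = 389.
Power of the point: PT² = |PO|² − r² = 308, so PT = 2√77.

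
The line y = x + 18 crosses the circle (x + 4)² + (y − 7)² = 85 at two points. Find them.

Substitute y = x + 18:
2x² + 30x + 52 = 0  ⟹  x² + 15x + 26 = 0
x = −2 or x = −13, giving (−2, 16) and (−13, 5).

(−13, 5) and (−2, 16)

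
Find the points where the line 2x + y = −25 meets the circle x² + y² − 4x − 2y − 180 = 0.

From the line, y = −2x − 25. Substituting:
5x² + 100x + 495 = 0  ⟹  x² + 20x + 99 = 0
x = −9 or x = −11, giving (−9, −7) and (−11, −3).

(−11, −3) and (−9, −7)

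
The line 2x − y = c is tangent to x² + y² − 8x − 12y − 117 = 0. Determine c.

c = 2 ± 13√5

Tangency holds when the distance from the centre (4, 6) to the line equals the radius 13:
|2·4 − 1·6 − c| / √5 = 13
|c − (2)| = 13√5.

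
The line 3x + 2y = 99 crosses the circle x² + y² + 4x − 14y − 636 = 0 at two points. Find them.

(15, 27) and (23, 15)

From the line, y = (99 − 3x)/2. Substituting:
13x² − 494x + 4485 = 0  ⟹  x² − 38x + 345 = 0
x = 23 or x = 15, giving (23, 15) and (15, 27).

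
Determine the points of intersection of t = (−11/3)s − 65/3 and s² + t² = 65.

From the line, t = (−65 − 11s)/3. Substituting:
130s² + 1430s + 3640 = 0  ⟹  s² + 11s + 28 = 0
s = −4 or s = −7, giving (−4, −7) and (−7, 4).

(−7, 4) and (−4, −7)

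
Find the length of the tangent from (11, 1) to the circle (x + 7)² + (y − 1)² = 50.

With centre O = (−7, 1), |OP|² = 324 and r² = 50.
Power of the point: PT² = |PO|² − r² = 274, so PT = √274.

√274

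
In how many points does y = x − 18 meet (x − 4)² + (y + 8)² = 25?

2

d² = (1·4 − 1·(−8) − (18))²/2 = 18; r² = 25.
Since d² < r², the line cuts the circle twice.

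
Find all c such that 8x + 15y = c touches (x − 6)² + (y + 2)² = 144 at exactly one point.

The line touches the circle iff its distance from (6, −2) is 12:
|8·6 + 15·(−2) − c| / √289 = 12
|c − (18)| = 12·17, so c = 222 or c = −186.

c = −186 or c = 222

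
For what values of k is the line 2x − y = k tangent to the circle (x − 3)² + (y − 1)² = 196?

The line touches the circle iff its distance from (3, 1) is 14:
|2·3 − 1·1 − k| / √5 = 14
|k − (5)| = 14√5.

k = 5 ± 14√5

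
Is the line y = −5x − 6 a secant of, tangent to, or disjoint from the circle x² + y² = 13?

d² = (5·0 + 1·0 − (−6))²/26 = 18/13; r² = 13.
Since d² < r², the line cuts the circle twice.

secant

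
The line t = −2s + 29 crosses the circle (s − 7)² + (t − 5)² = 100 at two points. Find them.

(7, 15) and (15, −1)

Express t = −2s + 29 and substitute into the circle:
5s² − 110s + 525 = 0  ⟹  s² − 22s + 105 = 0
s = 15 or s = 7, giving (15, −1) and (7, 15).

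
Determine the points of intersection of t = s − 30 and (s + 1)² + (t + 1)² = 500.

(9, −21) and (19, −11)

From the line, t = s − 30. Substituting:
2s² − 56s + 342 = 0  ⟹  s² − 28s + 171 = 0
s = 19 or s = 9, giving (19, −11) and (9, −21).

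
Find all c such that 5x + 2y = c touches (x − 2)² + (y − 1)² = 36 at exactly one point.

c = 12 ± 6√29

For a tangent, require d(centre, line) = r = 6.
|5·2 + 2·1 − c| / √29 = 6
|c − (12)| = 6√29.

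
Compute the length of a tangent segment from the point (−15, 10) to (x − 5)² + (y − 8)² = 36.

4√23

With centre O = (5, 8), |OP|² = 404 and r² = 36.
By the tangent–radius right angle, tangent length = √(|PO|² − r²) = √368 = 4√23.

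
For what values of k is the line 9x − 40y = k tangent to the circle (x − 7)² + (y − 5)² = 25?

k = −342 or k = 68

The line touches the circle iff its distance from (7, 5) is 5:
|9·7 − 40·5 − k| / √1681 = 5
|k − (−137)| = 5·41, so k = 68 or k = −342.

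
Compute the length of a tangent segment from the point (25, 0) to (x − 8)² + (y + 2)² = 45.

With centre O = (8, −2), |OP|² = 293 and r² = 45.
Power of the point: PT² = |PO|² − r² = 248, so PT = 2√62.

2√62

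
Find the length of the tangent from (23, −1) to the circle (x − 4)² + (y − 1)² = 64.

√301

Centre (4, 1), r² = 64. |PO|² = (19)² + (−2)² = 365.
By the tangent–radius right angle, tangent length = √(|PO|² − r²) = √301.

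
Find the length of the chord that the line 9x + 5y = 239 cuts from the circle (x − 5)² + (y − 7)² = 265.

√106

From the line, y = (239 − 9x)/5. Substituting:
106x² − 3922x + 35616 = 0  ⟹  x² − 37x + 336 = 0
x = 21 or x = 16, giving (21, 10) and (16, 19).
|(21, 10) − (16, 19)| = √((5)² + (−9)²) = √106.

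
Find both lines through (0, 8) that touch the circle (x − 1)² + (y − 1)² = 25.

3x + 4y = 32 and 4x − 3y = −24

A line y − (8) = m(x − (0)) is tangent when its distance from (1, 1) is 5:
[m·(1) − (−7)]² = 25(m² + 1)
12m² − 7m − 12 = 0, so m = −3/4 or m = 4/3.
Through (0, 8) these give 3x + 4y = 32 and 4x − 3y = −24.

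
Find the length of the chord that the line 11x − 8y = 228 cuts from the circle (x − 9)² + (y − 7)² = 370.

2√185

Substitute y = (−228 + 11x)/8:
185x² − 7400x + 62160 = 0  ⟹  x² − 40x + 336 = 0
x = 28 or x = 12, giving (28, 10) and (12, −12).
Chord length = distance between (28, 10) and (12, −12) = √740 = 2√185.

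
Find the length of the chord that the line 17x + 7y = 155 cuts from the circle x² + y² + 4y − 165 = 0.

Substitute y = (155 − 17x)/7:
338x² − 5746x + 20280 = 0  ⟹  x² − 17x + 60 = 0
x = 12 or x = 5, giving (12, −7) and (5, 10).
|(12, −7) − (5, 10)| = √((7)² + (−17)²) = 13√2.

13√2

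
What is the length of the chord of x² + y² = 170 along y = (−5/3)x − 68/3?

Substitute y = (−68 − 5x)/3:
34x² + 680x + 3094 = 0  ⟹  x² + 20x + 91 = 0
x = −7 or x = −13, giving (−7, −11) and (−13, −1).
|(−7, −11) − (−13, −1)| = √((6)² + (−10)²) = 2√34.

2√34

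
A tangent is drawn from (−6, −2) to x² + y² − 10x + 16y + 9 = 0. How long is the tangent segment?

The centre is (5, −8) and r = 4√5. The square of the distance from P to the centre is 121 + 36 = 157.
By the tangent–radius right angle, tangent length = √(|PO|² − r²) = √77.

√77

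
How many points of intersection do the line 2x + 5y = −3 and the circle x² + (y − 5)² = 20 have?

0

Substituting the line into the circle gives 29x² + 112x + 284 = 0.
Δ = 12544 − 32944 = −20400.
No real roots: the line does not meet the circle.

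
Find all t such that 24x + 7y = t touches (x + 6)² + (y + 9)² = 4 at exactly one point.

t = −257 or t = −157

The line touches the circle iff its distance from (−6, −9) is 2:
|24·(−6) + 7·(−9) − t| / √625 = 2
|t − (−207)| = 2·25, so t = −157 or t = −257.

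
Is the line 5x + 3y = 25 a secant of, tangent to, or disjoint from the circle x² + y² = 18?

disjoint

d² = (5·0 + 3·0 − (25))²/34 = 625/34; r² = 18.
Since d² > r², the line lies outside the circle.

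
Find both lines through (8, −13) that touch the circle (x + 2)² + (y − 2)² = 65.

Write the tangent as mx − y + (−13 − m·(8)) = 0 and set its distance from the centre to √65:
(−10m − (15))² = 65(m² + 1)
7m² + 60m + 32 = 0, so m = −8 or m = −4/7.
Through (8, −13) these give 8x + y = 51 and 4x + 7y = −59.

8x + y = 51 and 4x + 7y = −59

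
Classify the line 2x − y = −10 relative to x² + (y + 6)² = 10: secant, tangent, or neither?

neither

Centre (0, −6), r² = 10. Distance² from centre to line = (16)²/5 = 256/5.
Since d² > r², the line lies outside the circle.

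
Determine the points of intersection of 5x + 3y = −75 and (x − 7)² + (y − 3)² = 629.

Substitute y = (−75 − 5x)/3:
34x² + 714x + 1836 = 0  ⟹  x² + 21x + 54 = 0
x = −3 or x = −18, giving (−3, −20) and (−18, 5).

(−18, 5) and (−3, −20)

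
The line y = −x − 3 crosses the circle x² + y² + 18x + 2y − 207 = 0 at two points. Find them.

Substitute y = −x − 3:
2x² + 22x − 204 = 0  ⟹  x² + 11x − 102 = 0
x = 6 or x = −17, giving (6, −9) and (−17, 14).

(−17, 14) and (6, −9)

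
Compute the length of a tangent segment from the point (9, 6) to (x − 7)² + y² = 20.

2√5

The centre is (7, 0) and r = 2√5. The square of the distance from P to the centre is 4 + 36 = 40.
The tangent meets the radius at right angles, so tangent² = |PO|² − r² = 40 − 20 = 20.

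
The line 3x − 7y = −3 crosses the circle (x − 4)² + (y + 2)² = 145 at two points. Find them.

Substitute y = (3 + 3x)/7:
58x² − 290x − 6032 = 0  ⟹  x² − 5x − 104 = 0
x = 13 or x = −8, giving (13, 6) and (−8, −3).

(−8, −3) and (13, 6)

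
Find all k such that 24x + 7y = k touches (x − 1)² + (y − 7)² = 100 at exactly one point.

k = −177 or k = 323

The line touches the circle iff its distance from (1, 7) is 10:
|24·1 + 7·7 − k| / √625 = 10
|k − (73)| = 10·25, so k = 323 or k = −177.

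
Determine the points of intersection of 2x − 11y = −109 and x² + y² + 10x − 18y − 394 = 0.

Substitute y = (109 + 2x)/11:
125x² + 1250x − 57375 = 0  ⟹  x² + 10x − 459 = 0
x = 17 or x = −27, giving (17, 13) and (−27, 5).

(−27, 5) and (17, 13)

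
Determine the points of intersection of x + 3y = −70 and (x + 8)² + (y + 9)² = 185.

(−19, −17) and (−4, −22)

Express y = (−70 − x)/3 and substitute into the circle:
10x² + 230x + 760 = 0  ⟹  x² + 23x + 76 = 0
x = −4 or x = −19, giving (−4, −22) and (−19, −17).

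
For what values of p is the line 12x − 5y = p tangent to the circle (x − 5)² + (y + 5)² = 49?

p = −6 or p = 176

For a tangent, require d(centre, line) = r = 7.
|12·5 − 5·(−5) − p| / √169 = 7
|p − (85)| = 7·13, so p = 176 or p = −6.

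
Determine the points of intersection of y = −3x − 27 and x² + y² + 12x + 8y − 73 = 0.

Substitute y = −3x − 27:
10x² + 150x + 440 = 0  ⟹  x² + 15x + 44 = 0
x = −4 or x = −11, giving (−4, −15) and (−11, 6).

(−11, 6) and (−4, −15)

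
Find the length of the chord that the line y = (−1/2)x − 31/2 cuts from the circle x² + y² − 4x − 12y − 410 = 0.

Centre (2, 6), r² = 450. Perpendicular distance d from centre to line = |45| / √5 = 45/√5.
Half the chord is √(r² − d²) = √(45), so the full chord is 6√5.

6√5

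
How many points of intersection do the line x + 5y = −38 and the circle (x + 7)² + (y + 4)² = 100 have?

Substituting the line into the circle gives 26x² + 386x − 951 = 0.
Discriminant = (386)² − 4·26·(−951) = 247900 > 0.
Two real roots: the line is a secant.

2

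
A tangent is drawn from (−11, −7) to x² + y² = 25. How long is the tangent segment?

√145

The centre is (0, 0) and r = 5. The square of the distance from P to the centre is 121 + 49 = 170.
Power of the point: PT² = |PO|² − r² = 145, so PT = √145.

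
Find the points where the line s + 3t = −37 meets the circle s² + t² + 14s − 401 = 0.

Express t = (−37 − s)/3 and substitute into the circle:
10s² + 200s − 2240 = 0  ⟹  s² + 20s − 224 = 0
s = 8 or s = −28, giving (8, −15) and (−28, −3).

(−28, −3) and (8, −15)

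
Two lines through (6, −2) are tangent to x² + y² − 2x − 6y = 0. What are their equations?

Let a tangent through (6, −2) have slope m. Its distance from (1, 3) must equal √10:
(−5m − (5))² = 10(m² + 1)
3m² + 10m + 3 = 0, so m = −3 or m = −1/3.
With m = −3: 3x + y = 16. With m = −1/3: x + 3y = 0.

3x + y = 16 and x + 3y = 0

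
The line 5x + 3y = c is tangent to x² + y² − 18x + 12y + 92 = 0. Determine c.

c = 27 ± 5√34

Tangency holds when the distance from the centre (9, −6) to the line equals the radius 5:
|5·9 + 3·(−6) − c| / √34 = 5
|c − (27)| = 5√34.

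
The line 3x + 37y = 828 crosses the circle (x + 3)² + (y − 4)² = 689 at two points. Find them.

Substitute y = (828 − 3x)/37:
1378x² + 4134x − 468520 = 0  ⟹  x² + 3x − 340 = 0
x = 17 or x = −20, giving (17, 21) and (−20, 24).

(−20, 24) and (17, 21)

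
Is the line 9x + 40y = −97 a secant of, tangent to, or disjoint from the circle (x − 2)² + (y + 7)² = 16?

disjoint

Substituting the line into the circle gives 1681x² − 9694x + 14289 = 0.
Δ = 93973636 − 96079236 = −2105600.
No real roots: the line does not meet the circle.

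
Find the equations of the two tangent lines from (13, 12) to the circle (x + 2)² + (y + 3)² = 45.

2x − y = 14 and x − 2y = −11

Let a tangent through (13, 12) have slope m. Its distance from (−2, −3) must equal 3√5:
[m·(−15) − (−15)]² = 45(m² + 1)
2m² − 5m + 2 = 0, so m = 2 or m = 1/2.
With m = 2: 2x − y = 14. With m = 1/2: x − 2y = −11.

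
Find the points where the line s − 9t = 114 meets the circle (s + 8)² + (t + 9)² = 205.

Express t = (−114 + s)/9 and substitute into the circle:
82s² + 1230s − 10332 = 0  ⟹  s² + 15s − 126 = 0
s = 6 or s = −21, giving (6, −12) and (−21, −15).

(−21, −15) and (6, −12)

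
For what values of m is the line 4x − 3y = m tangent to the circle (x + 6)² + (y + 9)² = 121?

m = −52 or m = 58

For a tangent, require d(centre, line) = r = 11.
|4·(−6) − 3·(−9) − m| / √25 = 11
|m − (3)| = 11·5, so m = 58 or m = −52.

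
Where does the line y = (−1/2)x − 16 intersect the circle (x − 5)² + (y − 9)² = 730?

Substitute y = (−32 − x)/2:
5x² + 60x − 320 = 0  ⟹  x² + 12x − 64 = 0
x = 4 or x = −16, giving (4, −18) and (−16, −8).

(−16, −8) and (4, −18)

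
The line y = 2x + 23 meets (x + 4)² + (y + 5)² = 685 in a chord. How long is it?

22√5

The distance from (−4, −5) to the line is 20/√5, and r² = 685.
Half the chord is √(r² − d²) = √(605), so the full chord is 22√5.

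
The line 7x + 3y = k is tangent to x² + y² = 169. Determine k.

k = ±13√58

The line touches the circle iff its distance from (0, 0) is 13:
|7·0 + 3·0 − k| / √58 = 13
|k| = 13√58.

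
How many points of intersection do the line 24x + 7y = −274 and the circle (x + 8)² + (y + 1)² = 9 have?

d² = (24·(−8) + 7·(−1) − (−274))²/625 = 9; r² = 9.
Since d² = r², the line is tangent.

1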